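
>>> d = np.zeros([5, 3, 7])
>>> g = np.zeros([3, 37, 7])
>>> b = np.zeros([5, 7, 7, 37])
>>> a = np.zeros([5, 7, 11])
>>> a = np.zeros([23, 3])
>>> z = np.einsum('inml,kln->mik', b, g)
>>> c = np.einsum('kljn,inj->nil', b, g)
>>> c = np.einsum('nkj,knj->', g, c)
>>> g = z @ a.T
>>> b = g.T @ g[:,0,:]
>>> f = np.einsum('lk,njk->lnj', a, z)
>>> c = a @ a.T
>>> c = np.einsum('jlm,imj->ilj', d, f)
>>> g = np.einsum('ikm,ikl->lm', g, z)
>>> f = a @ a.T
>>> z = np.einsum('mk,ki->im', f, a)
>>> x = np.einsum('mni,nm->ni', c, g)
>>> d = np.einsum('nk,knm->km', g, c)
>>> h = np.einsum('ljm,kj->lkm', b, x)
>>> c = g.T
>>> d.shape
(23, 5)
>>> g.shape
(3, 23)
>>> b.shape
(23, 5, 23)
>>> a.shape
(23, 3)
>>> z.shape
(3, 23)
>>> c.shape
(23, 3)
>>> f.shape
(23, 23)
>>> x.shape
(3, 5)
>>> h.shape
(23, 3, 23)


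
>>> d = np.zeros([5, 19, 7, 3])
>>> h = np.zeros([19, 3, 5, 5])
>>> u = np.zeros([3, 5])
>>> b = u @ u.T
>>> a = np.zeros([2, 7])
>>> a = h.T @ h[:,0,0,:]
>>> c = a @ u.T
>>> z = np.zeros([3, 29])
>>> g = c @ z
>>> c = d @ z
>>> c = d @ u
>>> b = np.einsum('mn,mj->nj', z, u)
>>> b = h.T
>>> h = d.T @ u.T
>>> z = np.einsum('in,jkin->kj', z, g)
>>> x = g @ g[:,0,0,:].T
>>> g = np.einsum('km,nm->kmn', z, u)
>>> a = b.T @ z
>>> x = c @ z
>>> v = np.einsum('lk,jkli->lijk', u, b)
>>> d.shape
(5, 19, 7, 3)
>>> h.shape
(3, 7, 19, 3)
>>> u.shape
(3, 5)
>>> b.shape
(5, 5, 3, 19)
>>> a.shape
(19, 3, 5, 5)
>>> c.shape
(5, 19, 7, 5)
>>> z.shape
(5, 5)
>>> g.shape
(5, 5, 3)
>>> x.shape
(5, 19, 7, 5)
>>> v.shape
(3, 19, 5, 5)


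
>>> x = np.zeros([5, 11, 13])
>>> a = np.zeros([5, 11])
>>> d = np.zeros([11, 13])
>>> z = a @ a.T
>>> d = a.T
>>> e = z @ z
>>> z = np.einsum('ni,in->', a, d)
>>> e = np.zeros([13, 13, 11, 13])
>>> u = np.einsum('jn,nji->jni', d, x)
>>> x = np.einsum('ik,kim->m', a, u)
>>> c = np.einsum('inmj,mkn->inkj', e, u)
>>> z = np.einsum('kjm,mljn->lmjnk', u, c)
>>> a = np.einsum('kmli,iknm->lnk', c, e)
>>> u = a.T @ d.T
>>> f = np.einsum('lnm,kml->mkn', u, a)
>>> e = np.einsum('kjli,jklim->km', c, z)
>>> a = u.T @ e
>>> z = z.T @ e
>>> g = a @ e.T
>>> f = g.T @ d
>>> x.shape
(13,)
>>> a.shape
(11, 11, 11)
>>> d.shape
(11, 5)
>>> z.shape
(11, 13, 5, 13, 11)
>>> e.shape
(13, 11)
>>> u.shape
(13, 11, 11)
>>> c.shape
(13, 13, 5, 13)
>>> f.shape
(13, 11, 5)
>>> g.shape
(11, 11, 13)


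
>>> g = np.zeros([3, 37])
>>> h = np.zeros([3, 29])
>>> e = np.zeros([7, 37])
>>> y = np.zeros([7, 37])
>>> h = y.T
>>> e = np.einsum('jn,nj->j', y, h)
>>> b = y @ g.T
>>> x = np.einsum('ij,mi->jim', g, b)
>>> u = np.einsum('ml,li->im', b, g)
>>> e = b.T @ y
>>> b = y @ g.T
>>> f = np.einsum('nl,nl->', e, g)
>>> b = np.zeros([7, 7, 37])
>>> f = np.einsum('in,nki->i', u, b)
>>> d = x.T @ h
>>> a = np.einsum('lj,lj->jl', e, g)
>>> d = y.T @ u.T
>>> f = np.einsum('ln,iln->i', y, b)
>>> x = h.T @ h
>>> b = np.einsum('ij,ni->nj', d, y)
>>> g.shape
(3, 37)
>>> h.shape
(37, 7)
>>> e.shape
(3, 37)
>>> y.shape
(7, 37)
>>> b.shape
(7, 37)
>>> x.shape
(7, 7)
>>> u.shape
(37, 7)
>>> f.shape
(7,)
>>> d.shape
(37, 37)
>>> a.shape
(37, 3)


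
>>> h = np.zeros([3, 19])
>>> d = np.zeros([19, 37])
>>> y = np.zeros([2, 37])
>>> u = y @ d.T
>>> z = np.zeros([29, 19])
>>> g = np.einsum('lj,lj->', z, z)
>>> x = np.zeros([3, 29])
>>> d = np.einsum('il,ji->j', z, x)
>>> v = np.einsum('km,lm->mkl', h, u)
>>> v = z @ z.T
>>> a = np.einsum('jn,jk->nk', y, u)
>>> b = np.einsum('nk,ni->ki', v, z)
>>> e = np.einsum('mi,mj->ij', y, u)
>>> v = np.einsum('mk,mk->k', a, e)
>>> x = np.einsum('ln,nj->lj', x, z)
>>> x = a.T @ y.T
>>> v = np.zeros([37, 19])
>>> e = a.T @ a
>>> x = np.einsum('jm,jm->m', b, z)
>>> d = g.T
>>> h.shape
(3, 19)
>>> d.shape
()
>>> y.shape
(2, 37)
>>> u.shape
(2, 19)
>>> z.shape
(29, 19)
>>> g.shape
()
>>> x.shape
(19,)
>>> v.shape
(37, 19)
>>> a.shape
(37, 19)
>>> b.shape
(29, 19)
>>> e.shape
(19, 19)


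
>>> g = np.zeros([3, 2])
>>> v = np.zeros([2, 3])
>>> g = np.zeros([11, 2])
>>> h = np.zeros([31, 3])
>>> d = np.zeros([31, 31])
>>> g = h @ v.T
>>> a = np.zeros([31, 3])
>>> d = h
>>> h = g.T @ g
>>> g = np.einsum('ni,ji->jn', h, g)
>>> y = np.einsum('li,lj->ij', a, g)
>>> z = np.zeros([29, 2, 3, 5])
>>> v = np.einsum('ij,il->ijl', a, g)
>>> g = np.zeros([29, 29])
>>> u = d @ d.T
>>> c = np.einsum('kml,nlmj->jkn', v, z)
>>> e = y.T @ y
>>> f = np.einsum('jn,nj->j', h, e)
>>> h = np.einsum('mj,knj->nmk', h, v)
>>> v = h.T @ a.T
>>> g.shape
(29, 29)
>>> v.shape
(31, 2, 31)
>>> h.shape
(3, 2, 31)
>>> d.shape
(31, 3)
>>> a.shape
(31, 3)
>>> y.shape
(3, 2)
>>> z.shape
(29, 2, 3, 5)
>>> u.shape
(31, 31)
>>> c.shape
(5, 31, 29)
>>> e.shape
(2, 2)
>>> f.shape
(2,)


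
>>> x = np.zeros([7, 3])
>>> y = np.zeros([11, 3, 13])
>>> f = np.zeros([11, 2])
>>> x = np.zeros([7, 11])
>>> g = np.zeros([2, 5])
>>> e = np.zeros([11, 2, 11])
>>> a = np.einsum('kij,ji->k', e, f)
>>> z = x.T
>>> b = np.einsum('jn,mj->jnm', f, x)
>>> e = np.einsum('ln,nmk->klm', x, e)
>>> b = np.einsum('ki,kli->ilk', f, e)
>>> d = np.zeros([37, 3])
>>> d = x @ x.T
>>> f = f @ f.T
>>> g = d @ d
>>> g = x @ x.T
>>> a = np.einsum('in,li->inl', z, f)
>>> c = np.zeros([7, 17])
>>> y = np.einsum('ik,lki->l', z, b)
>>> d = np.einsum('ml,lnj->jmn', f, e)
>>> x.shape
(7, 11)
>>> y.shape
(2,)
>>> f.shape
(11, 11)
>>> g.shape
(7, 7)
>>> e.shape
(11, 7, 2)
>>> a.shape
(11, 7, 11)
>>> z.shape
(11, 7)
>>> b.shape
(2, 7, 11)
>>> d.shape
(2, 11, 7)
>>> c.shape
(7, 17)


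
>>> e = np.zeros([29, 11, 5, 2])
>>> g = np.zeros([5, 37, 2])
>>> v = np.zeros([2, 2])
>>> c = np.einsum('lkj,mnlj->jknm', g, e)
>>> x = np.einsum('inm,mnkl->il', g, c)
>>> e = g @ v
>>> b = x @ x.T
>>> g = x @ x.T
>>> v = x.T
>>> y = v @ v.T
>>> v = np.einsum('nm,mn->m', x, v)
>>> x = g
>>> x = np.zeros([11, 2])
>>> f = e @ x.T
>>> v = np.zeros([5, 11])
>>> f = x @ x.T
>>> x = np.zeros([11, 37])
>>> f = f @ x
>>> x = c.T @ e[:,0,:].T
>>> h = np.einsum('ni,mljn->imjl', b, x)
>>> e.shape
(5, 37, 2)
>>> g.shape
(5, 5)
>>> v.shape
(5, 11)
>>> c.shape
(2, 37, 11, 29)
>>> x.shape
(29, 11, 37, 5)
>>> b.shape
(5, 5)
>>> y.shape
(29, 29)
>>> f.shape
(11, 37)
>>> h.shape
(5, 29, 37, 11)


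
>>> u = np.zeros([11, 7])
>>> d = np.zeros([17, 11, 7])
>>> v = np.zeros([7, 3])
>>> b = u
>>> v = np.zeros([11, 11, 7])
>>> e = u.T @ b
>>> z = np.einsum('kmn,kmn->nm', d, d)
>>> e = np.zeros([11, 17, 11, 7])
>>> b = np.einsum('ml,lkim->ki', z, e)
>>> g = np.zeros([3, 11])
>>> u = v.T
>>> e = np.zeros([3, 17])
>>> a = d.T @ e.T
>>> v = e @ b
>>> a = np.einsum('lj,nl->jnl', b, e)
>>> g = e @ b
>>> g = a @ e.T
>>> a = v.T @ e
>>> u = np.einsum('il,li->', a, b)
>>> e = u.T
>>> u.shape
()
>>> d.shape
(17, 11, 7)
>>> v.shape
(3, 11)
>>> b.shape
(17, 11)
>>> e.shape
()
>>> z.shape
(7, 11)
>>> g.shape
(11, 3, 3)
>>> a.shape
(11, 17)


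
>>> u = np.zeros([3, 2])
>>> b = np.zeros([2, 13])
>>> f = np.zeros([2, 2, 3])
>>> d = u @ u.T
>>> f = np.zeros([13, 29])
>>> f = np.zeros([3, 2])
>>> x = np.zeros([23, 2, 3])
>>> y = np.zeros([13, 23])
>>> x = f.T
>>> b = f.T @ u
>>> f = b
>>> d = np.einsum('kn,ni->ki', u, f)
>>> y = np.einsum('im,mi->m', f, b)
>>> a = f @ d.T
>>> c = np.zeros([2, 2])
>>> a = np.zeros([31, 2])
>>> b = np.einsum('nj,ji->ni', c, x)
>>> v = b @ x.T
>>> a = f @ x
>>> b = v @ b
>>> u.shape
(3, 2)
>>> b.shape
(2, 3)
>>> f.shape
(2, 2)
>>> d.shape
(3, 2)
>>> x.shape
(2, 3)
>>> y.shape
(2,)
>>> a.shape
(2, 3)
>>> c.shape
(2, 2)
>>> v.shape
(2, 2)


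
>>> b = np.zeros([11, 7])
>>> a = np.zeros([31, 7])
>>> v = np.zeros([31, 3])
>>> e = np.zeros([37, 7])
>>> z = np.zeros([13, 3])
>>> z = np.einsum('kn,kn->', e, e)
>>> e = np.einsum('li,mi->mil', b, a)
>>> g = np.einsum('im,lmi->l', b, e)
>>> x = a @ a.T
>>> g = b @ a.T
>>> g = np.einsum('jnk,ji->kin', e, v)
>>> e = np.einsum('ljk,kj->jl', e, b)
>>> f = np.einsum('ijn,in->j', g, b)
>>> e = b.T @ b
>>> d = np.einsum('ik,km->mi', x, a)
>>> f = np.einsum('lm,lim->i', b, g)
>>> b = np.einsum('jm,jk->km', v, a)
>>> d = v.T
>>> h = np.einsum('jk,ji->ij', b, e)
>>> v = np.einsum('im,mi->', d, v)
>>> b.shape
(7, 3)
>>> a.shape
(31, 7)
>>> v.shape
()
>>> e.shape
(7, 7)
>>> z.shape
()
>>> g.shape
(11, 3, 7)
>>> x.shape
(31, 31)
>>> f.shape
(3,)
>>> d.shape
(3, 31)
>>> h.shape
(7, 7)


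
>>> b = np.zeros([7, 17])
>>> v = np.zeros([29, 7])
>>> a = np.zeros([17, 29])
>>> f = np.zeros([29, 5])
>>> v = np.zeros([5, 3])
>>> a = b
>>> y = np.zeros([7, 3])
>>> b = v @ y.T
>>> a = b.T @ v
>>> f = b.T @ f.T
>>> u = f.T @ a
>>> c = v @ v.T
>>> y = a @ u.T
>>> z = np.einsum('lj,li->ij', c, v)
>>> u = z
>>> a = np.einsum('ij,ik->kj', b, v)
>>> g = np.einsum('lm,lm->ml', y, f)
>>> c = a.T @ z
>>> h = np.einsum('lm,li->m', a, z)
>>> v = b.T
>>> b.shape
(5, 7)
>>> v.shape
(7, 5)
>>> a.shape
(3, 7)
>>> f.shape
(7, 29)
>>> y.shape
(7, 29)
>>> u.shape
(3, 5)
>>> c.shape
(7, 5)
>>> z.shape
(3, 5)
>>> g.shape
(29, 7)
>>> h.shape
(7,)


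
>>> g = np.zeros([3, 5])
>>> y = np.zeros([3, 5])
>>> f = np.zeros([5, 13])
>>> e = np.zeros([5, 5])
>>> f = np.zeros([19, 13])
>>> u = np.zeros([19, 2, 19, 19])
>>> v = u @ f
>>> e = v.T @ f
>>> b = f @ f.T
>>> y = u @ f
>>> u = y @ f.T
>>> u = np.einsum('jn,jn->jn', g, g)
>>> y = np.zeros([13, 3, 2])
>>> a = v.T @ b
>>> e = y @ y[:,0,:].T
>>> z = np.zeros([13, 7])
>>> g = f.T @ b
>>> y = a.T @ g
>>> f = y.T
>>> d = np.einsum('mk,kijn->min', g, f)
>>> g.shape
(13, 19)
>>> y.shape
(19, 2, 19, 19)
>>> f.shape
(19, 19, 2, 19)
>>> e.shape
(13, 3, 13)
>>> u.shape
(3, 5)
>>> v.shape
(19, 2, 19, 13)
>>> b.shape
(19, 19)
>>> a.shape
(13, 19, 2, 19)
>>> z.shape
(13, 7)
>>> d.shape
(13, 19, 19)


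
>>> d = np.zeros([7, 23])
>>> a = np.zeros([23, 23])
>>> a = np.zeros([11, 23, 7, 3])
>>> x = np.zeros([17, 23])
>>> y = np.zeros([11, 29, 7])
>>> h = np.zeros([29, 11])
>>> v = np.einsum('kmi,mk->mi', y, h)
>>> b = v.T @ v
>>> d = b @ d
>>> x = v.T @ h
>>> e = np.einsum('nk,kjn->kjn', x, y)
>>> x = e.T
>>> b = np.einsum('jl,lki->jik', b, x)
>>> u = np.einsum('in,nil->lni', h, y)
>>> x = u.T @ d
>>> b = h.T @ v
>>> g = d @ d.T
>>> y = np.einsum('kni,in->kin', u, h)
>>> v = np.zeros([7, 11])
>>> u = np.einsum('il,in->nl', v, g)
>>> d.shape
(7, 23)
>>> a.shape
(11, 23, 7, 3)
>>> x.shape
(29, 11, 23)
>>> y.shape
(7, 29, 11)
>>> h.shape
(29, 11)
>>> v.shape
(7, 11)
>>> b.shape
(11, 7)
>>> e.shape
(11, 29, 7)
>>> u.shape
(7, 11)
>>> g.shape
(7, 7)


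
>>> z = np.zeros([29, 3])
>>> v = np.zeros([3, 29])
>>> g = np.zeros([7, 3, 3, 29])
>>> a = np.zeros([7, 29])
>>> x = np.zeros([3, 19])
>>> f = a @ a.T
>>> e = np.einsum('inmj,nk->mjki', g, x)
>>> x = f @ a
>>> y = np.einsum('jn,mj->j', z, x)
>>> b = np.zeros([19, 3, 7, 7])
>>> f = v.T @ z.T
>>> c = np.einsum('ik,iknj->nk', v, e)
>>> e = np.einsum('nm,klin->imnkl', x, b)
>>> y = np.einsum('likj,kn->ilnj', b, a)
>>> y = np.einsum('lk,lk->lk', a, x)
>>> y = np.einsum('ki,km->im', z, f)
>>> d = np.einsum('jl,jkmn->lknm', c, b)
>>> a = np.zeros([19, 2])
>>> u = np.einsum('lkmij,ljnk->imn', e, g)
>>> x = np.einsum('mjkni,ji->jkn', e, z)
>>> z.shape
(29, 3)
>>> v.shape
(3, 29)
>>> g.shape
(7, 3, 3, 29)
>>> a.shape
(19, 2)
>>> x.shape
(29, 7, 19)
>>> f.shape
(29, 29)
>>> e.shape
(7, 29, 7, 19, 3)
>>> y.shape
(3, 29)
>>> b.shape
(19, 3, 7, 7)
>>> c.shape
(19, 29)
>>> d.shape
(29, 3, 7, 7)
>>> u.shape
(19, 7, 3)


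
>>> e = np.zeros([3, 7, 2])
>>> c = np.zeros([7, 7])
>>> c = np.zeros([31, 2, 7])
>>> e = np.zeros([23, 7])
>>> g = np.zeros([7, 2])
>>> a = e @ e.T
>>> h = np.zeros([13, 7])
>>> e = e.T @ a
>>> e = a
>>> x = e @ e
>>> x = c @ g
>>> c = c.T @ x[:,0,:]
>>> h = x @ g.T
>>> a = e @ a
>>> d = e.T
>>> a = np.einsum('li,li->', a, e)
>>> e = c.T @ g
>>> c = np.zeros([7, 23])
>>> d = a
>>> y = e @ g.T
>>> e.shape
(2, 2, 2)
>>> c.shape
(7, 23)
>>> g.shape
(7, 2)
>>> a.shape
()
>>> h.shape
(31, 2, 7)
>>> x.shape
(31, 2, 2)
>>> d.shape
()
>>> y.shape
(2, 2, 7)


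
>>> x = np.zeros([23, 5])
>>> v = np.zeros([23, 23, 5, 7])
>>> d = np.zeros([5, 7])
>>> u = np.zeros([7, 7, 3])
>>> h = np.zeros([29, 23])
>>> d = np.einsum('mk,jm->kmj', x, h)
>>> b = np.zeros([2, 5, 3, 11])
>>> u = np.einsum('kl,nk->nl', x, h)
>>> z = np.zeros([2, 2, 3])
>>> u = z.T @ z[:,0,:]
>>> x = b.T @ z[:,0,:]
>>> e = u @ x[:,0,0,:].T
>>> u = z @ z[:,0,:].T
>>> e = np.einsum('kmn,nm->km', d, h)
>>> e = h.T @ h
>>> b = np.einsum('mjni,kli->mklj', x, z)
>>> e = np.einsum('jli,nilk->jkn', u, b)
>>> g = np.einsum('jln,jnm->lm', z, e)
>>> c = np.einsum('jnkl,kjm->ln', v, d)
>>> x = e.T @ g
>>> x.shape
(11, 3, 11)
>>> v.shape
(23, 23, 5, 7)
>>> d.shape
(5, 23, 29)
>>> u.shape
(2, 2, 2)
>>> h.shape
(29, 23)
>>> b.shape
(11, 2, 2, 3)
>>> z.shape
(2, 2, 3)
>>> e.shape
(2, 3, 11)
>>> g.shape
(2, 11)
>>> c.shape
(7, 23)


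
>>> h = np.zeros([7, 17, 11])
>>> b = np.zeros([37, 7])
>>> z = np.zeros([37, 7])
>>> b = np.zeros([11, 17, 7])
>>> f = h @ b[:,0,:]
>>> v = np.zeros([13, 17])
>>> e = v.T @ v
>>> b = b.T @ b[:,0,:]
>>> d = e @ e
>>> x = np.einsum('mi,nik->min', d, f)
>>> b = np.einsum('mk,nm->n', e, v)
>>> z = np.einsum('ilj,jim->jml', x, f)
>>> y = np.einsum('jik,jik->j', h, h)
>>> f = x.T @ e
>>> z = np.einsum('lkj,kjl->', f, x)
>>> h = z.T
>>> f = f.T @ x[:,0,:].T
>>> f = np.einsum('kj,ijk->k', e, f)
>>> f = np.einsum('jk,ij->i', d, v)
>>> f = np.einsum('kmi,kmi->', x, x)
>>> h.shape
()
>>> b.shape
(13,)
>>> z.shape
()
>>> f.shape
()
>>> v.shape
(13, 17)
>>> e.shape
(17, 17)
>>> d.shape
(17, 17)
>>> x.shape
(17, 17, 7)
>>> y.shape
(7,)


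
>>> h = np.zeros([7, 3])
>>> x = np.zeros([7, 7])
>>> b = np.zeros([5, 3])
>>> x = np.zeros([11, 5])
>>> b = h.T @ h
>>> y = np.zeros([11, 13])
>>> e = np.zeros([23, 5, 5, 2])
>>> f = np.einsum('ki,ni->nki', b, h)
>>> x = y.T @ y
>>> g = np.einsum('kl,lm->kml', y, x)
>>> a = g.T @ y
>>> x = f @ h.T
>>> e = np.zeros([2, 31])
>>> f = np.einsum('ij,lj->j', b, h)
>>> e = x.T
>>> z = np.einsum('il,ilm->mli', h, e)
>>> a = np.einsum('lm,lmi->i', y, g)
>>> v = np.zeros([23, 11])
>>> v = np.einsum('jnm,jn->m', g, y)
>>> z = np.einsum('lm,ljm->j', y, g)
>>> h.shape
(7, 3)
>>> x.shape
(7, 3, 7)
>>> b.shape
(3, 3)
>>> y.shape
(11, 13)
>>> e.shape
(7, 3, 7)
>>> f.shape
(3,)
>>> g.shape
(11, 13, 13)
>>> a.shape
(13,)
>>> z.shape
(13,)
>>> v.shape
(13,)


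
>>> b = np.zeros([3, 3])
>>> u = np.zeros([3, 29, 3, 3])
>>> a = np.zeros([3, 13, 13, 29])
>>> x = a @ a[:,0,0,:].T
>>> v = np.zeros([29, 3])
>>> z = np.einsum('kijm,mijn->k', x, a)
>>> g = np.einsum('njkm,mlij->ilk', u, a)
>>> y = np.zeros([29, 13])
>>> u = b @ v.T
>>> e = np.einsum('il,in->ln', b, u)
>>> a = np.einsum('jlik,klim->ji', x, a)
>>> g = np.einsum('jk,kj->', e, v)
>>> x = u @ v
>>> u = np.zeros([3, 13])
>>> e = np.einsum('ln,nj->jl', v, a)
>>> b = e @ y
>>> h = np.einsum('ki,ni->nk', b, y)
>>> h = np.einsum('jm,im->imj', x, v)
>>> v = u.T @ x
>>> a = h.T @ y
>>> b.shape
(13, 13)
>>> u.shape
(3, 13)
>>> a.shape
(3, 3, 13)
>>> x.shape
(3, 3)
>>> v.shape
(13, 3)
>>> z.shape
(3,)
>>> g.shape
()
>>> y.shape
(29, 13)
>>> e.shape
(13, 29)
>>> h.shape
(29, 3, 3)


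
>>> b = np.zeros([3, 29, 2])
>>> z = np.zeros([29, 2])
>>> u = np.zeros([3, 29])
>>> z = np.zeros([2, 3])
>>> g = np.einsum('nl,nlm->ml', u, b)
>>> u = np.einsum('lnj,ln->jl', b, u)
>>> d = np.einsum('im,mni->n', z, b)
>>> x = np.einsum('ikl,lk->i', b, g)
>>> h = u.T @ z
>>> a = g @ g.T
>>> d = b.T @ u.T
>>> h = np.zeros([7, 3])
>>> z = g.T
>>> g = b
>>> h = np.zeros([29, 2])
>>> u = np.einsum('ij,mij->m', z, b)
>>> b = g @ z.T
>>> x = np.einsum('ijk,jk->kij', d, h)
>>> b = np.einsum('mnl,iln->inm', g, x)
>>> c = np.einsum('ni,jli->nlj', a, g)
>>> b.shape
(2, 29, 3)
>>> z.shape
(29, 2)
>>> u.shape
(3,)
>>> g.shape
(3, 29, 2)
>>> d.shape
(2, 29, 2)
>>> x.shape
(2, 2, 29)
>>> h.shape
(29, 2)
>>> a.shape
(2, 2)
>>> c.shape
(2, 29, 3)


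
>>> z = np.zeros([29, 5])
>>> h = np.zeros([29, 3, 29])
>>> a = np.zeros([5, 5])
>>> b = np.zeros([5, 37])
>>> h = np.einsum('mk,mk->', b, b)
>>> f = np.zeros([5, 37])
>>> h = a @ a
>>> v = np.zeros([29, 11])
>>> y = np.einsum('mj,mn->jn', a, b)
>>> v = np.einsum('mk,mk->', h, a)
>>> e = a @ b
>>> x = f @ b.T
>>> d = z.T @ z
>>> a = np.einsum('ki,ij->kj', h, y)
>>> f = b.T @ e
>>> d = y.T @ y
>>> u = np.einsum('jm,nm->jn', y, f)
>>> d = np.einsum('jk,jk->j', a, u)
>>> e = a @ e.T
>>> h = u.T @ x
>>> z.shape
(29, 5)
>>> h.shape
(37, 5)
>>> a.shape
(5, 37)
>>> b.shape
(5, 37)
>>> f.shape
(37, 37)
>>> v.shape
()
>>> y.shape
(5, 37)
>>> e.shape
(5, 5)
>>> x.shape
(5, 5)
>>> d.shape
(5,)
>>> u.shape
(5, 37)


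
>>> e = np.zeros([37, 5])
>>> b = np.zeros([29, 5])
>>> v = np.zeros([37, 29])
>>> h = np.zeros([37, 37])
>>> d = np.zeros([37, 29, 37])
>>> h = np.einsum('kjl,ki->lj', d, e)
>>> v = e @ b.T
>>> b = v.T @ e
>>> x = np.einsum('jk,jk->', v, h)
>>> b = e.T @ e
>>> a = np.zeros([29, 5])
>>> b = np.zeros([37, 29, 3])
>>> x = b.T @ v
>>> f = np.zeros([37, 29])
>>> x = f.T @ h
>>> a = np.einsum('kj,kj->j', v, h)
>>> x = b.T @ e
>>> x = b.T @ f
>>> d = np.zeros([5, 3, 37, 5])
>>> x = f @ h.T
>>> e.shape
(37, 5)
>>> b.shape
(37, 29, 3)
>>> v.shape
(37, 29)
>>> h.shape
(37, 29)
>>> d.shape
(5, 3, 37, 5)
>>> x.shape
(37, 37)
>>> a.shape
(29,)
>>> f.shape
(37, 29)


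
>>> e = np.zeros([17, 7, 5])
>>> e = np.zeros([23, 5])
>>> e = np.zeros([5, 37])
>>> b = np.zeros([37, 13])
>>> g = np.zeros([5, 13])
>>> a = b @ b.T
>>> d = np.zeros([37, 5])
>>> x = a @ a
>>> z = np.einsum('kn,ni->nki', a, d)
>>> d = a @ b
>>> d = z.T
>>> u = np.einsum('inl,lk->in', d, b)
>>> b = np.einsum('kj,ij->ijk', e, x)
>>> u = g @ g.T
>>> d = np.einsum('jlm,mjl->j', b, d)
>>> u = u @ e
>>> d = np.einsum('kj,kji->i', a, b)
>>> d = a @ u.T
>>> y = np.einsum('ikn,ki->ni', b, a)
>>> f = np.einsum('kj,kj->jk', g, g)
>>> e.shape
(5, 37)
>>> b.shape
(37, 37, 5)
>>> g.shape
(5, 13)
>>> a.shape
(37, 37)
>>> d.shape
(37, 5)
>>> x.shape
(37, 37)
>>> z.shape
(37, 37, 5)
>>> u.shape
(5, 37)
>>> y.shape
(5, 37)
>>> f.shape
(13, 5)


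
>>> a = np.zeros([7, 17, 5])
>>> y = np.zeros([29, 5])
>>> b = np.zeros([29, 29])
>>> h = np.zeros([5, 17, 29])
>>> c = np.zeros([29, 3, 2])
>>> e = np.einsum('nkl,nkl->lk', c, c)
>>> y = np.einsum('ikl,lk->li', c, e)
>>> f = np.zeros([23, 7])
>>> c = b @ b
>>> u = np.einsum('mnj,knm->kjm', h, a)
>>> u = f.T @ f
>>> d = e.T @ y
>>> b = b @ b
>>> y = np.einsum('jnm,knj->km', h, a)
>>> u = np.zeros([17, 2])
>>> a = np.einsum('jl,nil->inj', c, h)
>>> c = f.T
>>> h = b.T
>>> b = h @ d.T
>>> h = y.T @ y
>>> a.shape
(17, 5, 29)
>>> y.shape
(7, 29)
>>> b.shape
(29, 3)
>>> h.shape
(29, 29)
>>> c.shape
(7, 23)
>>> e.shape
(2, 3)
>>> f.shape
(23, 7)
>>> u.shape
(17, 2)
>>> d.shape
(3, 29)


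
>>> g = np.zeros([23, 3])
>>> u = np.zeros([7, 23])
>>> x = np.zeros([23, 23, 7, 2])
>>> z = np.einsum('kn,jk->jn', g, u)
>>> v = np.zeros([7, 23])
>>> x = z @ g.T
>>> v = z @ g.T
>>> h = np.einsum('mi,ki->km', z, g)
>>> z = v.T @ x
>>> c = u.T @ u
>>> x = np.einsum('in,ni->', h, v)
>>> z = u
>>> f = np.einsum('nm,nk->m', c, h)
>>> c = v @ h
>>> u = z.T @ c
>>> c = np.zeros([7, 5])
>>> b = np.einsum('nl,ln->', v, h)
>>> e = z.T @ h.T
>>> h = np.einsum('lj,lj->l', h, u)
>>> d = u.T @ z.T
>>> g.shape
(23, 3)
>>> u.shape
(23, 7)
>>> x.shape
()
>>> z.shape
(7, 23)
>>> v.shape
(7, 23)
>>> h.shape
(23,)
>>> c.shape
(7, 5)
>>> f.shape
(23,)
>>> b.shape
()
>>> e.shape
(23, 23)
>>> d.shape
(7, 7)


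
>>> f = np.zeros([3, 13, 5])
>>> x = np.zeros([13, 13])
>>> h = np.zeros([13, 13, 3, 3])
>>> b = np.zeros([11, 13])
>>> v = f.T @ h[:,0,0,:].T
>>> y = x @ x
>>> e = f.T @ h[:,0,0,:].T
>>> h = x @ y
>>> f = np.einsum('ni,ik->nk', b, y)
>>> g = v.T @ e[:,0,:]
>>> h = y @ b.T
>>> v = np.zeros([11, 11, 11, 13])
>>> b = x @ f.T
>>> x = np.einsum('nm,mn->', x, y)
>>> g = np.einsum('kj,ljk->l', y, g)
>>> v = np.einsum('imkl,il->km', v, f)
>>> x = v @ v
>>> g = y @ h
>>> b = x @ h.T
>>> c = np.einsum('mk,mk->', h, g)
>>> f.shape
(11, 13)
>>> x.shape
(11, 11)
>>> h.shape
(13, 11)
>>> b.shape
(11, 13)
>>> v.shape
(11, 11)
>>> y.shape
(13, 13)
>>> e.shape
(5, 13, 13)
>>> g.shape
(13, 11)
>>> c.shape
()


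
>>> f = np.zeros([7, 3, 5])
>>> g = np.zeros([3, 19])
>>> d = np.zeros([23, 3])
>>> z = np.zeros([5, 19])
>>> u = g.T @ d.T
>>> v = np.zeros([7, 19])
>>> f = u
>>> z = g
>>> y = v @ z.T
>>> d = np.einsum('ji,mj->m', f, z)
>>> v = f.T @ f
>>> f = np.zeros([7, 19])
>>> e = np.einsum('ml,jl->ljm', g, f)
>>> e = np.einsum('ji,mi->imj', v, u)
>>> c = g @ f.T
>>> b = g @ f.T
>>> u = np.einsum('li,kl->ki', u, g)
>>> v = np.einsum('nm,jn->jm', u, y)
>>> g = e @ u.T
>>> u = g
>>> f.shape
(7, 19)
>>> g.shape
(23, 19, 3)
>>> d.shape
(3,)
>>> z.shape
(3, 19)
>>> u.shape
(23, 19, 3)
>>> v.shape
(7, 23)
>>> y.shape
(7, 3)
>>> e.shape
(23, 19, 23)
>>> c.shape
(3, 7)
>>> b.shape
(3, 7)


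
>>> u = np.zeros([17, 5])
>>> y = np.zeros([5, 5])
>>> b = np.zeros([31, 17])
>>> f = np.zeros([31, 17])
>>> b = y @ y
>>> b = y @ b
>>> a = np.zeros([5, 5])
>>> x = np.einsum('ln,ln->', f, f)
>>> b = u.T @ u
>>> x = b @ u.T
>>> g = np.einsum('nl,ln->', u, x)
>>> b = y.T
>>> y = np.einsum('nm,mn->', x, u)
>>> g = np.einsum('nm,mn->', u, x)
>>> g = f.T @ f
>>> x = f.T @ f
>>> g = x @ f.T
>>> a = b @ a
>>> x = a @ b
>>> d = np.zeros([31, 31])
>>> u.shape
(17, 5)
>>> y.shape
()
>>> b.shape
(5, 5)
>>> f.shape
(31, 17)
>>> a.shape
(5, 5)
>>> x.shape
(5, 5)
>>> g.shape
(17, 31)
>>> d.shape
(31, 31)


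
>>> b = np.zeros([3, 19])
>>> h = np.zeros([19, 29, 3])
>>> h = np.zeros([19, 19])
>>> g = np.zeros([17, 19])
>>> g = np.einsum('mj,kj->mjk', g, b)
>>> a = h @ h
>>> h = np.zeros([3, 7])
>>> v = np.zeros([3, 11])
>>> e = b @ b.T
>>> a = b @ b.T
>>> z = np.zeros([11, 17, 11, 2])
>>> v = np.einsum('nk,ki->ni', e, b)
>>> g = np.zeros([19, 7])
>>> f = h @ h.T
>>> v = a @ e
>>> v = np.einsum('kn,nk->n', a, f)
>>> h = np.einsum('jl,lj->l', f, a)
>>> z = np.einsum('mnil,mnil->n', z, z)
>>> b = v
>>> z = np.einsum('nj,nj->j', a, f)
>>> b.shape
(3,)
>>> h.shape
(3,)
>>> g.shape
(19, 7)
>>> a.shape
(3, 3)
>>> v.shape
(3,)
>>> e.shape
(3, 3)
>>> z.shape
(3,)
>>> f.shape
(3, 3)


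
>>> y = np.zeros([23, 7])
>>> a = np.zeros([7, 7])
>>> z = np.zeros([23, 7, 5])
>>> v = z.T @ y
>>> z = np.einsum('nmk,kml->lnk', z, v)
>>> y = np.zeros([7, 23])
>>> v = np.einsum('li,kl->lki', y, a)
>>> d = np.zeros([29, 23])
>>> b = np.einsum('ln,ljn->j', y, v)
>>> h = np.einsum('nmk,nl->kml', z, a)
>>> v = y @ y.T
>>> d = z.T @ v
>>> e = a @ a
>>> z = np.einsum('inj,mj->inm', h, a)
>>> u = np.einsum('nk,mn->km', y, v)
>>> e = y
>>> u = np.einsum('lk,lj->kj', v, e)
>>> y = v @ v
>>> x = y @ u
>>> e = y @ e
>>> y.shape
(7, 7)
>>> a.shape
(7, 7)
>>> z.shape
(5, 23, 7)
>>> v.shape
(7, 7)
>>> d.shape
(5, 23, 7)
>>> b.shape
(7,)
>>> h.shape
(5, 23, 7)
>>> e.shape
(7, 23)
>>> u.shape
(7, 23)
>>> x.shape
(7, 23)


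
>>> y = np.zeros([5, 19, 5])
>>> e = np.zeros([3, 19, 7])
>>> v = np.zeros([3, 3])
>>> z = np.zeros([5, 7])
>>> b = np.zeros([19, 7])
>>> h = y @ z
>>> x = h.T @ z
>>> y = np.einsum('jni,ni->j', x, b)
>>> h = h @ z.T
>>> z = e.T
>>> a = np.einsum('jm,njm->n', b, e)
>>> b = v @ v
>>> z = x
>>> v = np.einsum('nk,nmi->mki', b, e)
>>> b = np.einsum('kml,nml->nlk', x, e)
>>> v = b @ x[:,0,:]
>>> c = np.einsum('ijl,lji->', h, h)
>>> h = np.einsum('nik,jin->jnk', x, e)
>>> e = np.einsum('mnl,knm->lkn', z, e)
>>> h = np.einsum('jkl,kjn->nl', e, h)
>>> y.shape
(7,)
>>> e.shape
(7, 3, 19)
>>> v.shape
(3, 7, 7)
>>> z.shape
(7, 19, 7)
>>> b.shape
(3, 7, 7)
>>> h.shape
(7, 19)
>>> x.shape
(7, 19, 7)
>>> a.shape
(3,)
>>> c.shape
()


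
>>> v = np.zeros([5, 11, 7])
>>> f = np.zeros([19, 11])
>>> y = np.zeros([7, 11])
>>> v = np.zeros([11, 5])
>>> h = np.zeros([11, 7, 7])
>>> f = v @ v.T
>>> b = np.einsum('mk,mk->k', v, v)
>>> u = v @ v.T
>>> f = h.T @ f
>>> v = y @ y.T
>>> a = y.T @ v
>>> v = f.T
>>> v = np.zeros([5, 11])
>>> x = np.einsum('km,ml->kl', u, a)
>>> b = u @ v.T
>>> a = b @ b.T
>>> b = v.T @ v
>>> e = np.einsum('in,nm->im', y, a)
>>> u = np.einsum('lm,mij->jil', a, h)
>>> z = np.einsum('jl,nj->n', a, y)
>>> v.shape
(5, 11)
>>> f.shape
(7, 7, 11)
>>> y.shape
(7, 11)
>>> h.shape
(11, 7, 7)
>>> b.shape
(11, 11)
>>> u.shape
(7, 7, 11)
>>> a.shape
(11, 11)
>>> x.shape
(11, 7)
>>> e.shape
(7, 11)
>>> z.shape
(7,)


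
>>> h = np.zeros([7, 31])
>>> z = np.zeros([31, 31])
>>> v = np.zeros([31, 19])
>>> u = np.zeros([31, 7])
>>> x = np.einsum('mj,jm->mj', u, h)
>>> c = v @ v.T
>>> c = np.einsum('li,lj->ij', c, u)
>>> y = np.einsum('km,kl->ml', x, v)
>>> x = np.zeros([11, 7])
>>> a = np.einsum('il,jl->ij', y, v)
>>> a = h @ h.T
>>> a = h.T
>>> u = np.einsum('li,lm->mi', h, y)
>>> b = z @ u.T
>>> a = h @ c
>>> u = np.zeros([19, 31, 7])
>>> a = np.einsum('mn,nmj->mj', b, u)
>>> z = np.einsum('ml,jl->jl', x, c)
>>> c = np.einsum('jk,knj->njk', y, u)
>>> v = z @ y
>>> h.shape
(7, 31)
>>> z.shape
(31, 7)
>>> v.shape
(31, 19)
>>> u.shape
(19, 31, 7)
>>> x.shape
(11, 7)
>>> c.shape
(31, 7, 19)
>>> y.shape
(7, 19)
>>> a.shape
(31, 7)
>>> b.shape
(31, 19)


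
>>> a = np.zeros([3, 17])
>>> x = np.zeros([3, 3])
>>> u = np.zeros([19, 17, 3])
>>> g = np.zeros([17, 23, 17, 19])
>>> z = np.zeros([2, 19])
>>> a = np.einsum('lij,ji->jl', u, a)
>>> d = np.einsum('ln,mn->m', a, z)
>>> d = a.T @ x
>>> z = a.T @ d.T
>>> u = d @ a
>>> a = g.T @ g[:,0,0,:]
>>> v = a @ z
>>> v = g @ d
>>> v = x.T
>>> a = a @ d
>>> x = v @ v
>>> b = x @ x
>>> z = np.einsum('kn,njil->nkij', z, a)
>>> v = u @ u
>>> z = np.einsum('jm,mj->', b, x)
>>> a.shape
(19, 17, 23, 3)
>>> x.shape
(3, 3)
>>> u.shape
(19, 19)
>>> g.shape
(17, 23, 17, 19)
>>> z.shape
()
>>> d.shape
(19, 3)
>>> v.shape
(19, 19)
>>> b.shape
(3, 3)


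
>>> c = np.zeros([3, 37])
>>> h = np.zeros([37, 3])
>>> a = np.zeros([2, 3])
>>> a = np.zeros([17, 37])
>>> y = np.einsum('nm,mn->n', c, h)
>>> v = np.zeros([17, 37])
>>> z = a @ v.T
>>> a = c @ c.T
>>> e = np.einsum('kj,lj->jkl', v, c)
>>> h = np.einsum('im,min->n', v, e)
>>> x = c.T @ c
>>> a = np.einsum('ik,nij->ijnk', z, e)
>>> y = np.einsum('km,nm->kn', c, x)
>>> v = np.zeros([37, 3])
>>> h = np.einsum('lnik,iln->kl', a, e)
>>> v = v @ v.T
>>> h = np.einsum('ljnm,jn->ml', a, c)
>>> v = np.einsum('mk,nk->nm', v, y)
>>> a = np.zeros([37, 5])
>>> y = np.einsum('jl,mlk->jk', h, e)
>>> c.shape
(3, 37)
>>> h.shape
(17, 17)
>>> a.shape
(37, 5)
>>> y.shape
(17, 3)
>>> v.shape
(3, 37)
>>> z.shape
(17, 17)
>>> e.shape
(37, 17, 3)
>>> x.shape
(37, 37)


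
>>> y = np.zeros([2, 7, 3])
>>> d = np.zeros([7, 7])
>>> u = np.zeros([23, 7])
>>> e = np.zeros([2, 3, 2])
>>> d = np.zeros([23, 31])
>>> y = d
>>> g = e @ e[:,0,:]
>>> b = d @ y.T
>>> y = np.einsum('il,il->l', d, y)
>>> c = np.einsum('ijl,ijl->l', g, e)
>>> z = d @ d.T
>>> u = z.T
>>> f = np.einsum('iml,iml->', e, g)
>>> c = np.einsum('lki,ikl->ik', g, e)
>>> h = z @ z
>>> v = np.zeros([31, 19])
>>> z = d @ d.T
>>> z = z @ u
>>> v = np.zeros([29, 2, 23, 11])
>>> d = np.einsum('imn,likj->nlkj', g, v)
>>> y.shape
(31,)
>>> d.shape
(2, 29, 23, 11)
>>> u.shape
(23, 23)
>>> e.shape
(2, 3, 2)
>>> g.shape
(2, 3, 2)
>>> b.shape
(23, 23)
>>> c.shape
(2, 3)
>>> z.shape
(23, 23)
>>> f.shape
()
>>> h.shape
(23, 23)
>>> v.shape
(29, 2, 23, 11)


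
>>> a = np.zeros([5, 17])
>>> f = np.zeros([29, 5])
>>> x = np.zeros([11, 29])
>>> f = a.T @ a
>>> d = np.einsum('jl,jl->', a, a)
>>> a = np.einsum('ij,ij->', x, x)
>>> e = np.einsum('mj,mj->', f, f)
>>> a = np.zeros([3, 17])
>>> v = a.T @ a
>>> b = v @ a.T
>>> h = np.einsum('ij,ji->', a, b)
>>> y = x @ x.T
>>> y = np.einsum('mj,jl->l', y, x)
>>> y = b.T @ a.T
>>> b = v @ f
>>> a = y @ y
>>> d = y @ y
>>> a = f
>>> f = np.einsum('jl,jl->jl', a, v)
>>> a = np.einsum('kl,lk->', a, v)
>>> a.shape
()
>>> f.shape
(17, 17)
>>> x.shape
(11, 29)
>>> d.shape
(3, 3)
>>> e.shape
()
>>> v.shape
(17, 17)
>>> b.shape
(17, 17)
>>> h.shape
()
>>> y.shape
(3, 3)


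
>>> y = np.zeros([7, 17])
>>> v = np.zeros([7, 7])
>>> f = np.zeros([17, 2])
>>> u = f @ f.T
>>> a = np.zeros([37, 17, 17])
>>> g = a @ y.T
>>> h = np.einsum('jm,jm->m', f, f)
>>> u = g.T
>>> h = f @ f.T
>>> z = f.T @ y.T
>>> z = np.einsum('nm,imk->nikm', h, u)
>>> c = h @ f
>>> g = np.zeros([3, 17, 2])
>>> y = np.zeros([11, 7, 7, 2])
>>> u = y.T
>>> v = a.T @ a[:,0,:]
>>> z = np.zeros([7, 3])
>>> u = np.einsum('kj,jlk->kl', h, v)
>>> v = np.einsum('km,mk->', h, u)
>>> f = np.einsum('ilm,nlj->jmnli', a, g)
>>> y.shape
(11, 7, 7, 2)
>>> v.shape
()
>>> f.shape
(2, 17, 3, 17, 37)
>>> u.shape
(17, 17)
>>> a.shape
(37, 17, 17)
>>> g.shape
(3, 17, 2)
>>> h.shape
(17, 17)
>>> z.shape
(7, 3)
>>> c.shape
(17, 2)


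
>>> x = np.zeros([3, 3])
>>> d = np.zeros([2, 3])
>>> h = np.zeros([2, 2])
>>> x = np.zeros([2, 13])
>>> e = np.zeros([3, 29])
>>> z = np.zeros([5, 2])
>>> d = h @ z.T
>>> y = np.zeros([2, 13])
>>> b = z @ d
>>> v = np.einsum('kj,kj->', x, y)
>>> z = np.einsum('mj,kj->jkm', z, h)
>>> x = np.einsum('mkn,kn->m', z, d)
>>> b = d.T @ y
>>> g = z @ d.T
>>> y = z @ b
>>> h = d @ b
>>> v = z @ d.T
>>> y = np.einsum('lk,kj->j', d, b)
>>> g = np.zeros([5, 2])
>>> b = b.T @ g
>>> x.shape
(2,)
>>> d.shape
(2, 5)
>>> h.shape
(2, 13)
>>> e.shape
(3, 29)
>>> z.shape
(2, 2, 5)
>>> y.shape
(13,)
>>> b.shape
(13, 2)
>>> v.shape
(2, 2, 2)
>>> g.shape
(5, 2)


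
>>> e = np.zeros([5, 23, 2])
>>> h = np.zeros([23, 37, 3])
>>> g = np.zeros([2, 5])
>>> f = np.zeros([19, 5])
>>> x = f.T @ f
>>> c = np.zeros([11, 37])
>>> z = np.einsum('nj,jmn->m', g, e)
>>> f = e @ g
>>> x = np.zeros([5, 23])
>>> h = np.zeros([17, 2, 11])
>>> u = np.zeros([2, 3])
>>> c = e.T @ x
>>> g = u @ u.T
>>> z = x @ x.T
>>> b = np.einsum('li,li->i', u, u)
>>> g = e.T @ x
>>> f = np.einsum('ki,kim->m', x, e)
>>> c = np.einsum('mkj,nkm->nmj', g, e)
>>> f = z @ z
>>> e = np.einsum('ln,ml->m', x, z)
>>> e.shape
(5,)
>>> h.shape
(17, 2, 11)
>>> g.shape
(2, 23, 23)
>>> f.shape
(5, 5)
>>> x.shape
(5, 23)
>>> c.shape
(5, 2, 23)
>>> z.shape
(5, 5)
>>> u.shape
(2, 3)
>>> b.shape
(3,)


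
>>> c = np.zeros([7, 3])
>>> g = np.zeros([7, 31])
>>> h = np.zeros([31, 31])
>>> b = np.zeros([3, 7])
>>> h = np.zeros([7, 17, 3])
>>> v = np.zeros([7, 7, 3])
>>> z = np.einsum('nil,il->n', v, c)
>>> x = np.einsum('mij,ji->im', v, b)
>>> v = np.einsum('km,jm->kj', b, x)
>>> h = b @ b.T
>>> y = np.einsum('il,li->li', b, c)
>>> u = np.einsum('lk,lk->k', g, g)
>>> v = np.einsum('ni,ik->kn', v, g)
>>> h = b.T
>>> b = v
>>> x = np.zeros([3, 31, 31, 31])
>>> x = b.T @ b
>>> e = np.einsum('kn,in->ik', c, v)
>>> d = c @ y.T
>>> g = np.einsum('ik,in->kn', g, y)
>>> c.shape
(7, 3)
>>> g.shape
(31, 3)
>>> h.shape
(7, 3)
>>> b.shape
(31, 3)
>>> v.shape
(31, 3)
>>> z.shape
(7,)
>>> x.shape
(3, 3)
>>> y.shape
(7, 3)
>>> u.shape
(31,)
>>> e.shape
(31, 7)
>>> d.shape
(7, 7)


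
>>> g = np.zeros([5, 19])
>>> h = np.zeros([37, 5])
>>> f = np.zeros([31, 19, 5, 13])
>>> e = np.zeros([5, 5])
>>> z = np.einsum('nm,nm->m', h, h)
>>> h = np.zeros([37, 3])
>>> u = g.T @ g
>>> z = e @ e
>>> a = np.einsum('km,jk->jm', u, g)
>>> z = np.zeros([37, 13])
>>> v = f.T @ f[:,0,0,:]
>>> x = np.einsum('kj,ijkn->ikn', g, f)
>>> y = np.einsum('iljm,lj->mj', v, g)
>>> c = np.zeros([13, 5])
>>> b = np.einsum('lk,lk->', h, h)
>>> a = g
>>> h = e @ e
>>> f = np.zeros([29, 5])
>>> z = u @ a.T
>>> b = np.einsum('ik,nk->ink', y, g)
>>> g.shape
(5, 19)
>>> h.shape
(5, 5)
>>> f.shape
(29, 5)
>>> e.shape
(5, 5)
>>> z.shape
(19, 5)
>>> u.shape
(19, 19)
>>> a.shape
(5, 19)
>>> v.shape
(13, 5, 19, 13)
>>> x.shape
(31, 5, 13)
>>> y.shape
(13, 19)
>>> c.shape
(13, 5)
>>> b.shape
(13, 5, 19)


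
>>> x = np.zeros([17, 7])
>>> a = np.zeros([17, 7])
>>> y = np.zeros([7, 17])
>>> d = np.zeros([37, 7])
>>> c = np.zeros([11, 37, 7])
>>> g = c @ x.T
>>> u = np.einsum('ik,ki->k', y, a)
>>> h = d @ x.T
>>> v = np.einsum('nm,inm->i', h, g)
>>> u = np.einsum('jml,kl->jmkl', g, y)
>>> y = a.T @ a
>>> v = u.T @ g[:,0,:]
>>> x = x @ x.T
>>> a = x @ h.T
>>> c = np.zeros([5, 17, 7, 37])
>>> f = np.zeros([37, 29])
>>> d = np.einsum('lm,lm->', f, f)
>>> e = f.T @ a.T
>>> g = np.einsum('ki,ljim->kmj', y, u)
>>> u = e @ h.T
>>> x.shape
(17, 17)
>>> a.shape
(17, 37)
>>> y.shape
(7, 7)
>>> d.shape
()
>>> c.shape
(5, 17, 7, 37)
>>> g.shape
(7, 17, 37)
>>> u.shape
(29, 37)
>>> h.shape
(37, 17)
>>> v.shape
(17, 7, 37, 17)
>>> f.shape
(37, 29)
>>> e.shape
(29, 17)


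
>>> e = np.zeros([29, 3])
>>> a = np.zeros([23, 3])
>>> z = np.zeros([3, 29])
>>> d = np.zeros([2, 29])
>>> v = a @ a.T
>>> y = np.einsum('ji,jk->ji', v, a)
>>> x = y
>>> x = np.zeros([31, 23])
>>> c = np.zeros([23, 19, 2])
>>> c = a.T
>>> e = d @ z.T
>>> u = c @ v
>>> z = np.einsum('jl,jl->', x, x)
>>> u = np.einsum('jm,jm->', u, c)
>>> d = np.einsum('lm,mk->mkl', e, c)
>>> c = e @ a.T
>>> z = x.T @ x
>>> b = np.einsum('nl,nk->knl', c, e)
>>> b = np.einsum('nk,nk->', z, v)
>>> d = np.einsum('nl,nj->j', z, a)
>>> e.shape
(2, 3)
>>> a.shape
(23, 3)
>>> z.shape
(23, 23)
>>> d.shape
(3,)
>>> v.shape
(23, 23)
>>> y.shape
(23, 23)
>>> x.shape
(31, 23)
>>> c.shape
(2, 23)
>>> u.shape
()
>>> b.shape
()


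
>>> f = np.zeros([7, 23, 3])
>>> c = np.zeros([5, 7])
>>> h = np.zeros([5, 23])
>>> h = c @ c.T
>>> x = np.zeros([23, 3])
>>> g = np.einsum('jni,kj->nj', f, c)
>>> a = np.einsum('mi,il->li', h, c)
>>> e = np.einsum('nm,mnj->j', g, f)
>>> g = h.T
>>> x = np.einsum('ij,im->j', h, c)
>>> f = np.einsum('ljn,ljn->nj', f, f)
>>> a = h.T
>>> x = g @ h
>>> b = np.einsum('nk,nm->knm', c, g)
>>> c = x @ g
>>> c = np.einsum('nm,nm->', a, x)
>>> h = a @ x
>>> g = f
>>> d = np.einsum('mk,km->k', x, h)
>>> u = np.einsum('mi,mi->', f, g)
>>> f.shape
(3, 23)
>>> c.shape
()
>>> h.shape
(5, 5)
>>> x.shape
(5, 5)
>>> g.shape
(3, 23)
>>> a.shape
(5, 5)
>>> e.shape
(3,)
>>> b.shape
(7, 5, 5)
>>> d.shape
(5,)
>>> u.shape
()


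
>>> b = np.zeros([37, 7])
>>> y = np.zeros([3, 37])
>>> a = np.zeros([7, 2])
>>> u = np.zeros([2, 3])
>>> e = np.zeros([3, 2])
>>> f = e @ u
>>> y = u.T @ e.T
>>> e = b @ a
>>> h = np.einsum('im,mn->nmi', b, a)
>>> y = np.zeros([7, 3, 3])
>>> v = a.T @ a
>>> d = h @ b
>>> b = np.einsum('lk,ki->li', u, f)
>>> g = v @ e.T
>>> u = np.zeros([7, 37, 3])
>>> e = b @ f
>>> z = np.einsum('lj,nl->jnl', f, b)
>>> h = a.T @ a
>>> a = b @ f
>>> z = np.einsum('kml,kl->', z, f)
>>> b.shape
(2, 3)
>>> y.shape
(7, 3, 3)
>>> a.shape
(2, 3)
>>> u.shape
(7, 37, 3)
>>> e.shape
(2, 3)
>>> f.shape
(3, 3)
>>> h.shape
(2, 2)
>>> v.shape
(2, 2)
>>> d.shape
(2, 7, 7)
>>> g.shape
(2, 37)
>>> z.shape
()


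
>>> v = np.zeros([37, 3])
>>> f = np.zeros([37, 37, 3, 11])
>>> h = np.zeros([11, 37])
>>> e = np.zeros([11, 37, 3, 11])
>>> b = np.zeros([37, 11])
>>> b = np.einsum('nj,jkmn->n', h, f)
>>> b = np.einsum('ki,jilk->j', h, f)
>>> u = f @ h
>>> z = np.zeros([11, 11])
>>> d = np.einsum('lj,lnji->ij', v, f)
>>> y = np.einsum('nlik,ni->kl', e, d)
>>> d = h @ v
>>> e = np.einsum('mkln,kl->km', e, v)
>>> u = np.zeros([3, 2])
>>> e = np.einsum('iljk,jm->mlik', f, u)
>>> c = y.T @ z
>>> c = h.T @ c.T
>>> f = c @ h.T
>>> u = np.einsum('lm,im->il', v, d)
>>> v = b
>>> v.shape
(37,)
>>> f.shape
(37, 11)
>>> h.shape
(11, 37)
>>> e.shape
(2, 37, 37, 11)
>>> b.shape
(37,)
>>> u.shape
(11, 37)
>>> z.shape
(11, 11)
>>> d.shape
(11, 3)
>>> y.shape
(11, 37)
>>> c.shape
(37, 37)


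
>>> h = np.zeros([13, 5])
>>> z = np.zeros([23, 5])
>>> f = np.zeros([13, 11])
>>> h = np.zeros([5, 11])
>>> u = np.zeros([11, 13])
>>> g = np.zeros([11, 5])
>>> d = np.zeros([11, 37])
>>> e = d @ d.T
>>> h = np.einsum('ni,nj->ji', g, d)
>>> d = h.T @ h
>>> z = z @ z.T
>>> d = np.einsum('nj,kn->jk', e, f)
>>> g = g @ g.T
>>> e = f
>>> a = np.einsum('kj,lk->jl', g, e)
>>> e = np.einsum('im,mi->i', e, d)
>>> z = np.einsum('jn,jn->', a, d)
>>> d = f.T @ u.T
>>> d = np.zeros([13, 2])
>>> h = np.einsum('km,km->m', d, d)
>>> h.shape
(2,)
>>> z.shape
()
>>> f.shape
(13, 11)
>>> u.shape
(11, 13)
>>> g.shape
(11, 11)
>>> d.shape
(13, 2)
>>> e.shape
(13,)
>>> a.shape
(11, 13)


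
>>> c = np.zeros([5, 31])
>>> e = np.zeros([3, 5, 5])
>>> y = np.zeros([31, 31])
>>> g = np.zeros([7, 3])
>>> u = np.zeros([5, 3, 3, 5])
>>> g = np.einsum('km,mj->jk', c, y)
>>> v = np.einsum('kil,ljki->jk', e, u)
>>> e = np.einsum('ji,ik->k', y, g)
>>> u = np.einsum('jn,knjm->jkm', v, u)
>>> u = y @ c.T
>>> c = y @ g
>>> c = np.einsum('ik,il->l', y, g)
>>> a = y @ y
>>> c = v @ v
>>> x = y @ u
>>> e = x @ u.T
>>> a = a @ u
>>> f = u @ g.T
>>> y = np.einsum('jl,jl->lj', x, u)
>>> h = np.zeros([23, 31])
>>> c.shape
(3, 3)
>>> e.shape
(31, 31)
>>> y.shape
(5, 31)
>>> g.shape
(31, 5)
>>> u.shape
(31, 5)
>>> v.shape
(3, 3)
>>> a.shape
(31, 5)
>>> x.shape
(31, 5)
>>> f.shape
(31, 31)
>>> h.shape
(23, 31)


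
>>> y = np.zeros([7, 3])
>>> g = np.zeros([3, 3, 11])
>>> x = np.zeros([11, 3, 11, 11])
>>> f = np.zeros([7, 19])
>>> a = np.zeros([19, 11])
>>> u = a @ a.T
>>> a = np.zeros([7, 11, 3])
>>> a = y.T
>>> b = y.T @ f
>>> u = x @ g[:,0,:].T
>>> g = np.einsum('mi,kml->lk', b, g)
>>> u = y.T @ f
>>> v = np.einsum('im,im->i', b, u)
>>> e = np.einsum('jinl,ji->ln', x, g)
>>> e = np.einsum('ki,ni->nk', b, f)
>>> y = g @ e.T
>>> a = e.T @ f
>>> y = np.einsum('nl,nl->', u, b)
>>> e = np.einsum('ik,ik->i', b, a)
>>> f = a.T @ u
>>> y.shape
()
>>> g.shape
(11, 3)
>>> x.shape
(11, 3, 11, 11)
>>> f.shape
(19, 19)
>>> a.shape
(3, 19)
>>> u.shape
(3, 19)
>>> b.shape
(3, 19)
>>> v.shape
(3,)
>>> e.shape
(3,)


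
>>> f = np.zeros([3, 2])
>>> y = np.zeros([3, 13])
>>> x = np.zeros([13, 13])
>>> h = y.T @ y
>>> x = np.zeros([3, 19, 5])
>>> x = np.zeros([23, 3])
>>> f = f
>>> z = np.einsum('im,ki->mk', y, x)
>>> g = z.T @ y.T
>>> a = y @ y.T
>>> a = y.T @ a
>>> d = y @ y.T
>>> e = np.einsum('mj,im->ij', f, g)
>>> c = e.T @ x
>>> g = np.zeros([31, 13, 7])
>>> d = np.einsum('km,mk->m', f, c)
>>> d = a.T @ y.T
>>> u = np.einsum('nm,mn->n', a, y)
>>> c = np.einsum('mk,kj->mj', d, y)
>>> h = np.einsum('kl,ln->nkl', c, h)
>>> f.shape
(3, 2)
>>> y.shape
(3, 13)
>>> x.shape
(23, 3)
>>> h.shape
(13, 3, 13)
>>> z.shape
(13, 23)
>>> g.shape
(31, 13, 7)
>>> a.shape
(13, 3)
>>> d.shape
(3, 3)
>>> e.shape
(23, 2)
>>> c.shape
(3, 13)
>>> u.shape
(13,)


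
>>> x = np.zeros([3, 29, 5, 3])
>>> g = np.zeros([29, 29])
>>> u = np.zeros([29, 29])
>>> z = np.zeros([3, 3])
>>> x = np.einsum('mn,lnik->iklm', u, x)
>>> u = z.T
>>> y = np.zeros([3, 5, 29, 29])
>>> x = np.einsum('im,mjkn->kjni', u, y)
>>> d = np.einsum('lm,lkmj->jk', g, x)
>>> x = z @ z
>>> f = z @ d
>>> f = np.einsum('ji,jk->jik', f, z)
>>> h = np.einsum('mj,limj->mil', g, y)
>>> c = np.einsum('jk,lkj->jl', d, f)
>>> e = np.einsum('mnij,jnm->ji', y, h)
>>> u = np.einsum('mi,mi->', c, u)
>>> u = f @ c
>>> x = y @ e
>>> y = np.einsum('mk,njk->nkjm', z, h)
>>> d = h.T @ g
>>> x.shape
(3, 5, 29, 29)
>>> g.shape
(29, 29)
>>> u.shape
(3, 5, 3)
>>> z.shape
(3, 3)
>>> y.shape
(29, 3, 5, 3)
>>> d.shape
(3, 5, 29)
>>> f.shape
(3, 5, 3)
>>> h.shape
(29, 5, 3)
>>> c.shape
(3, 3)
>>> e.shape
(29, 29)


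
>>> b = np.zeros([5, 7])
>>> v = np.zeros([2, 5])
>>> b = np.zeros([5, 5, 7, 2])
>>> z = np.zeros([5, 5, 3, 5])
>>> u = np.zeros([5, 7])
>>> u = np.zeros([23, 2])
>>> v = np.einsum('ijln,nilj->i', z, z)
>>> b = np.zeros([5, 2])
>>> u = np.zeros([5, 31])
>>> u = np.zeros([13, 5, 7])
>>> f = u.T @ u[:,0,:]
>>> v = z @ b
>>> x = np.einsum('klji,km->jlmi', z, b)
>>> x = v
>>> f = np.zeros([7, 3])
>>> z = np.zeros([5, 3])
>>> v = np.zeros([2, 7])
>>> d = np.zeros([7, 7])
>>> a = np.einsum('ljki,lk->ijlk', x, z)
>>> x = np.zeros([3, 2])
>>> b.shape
(5, 2)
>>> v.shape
(2, 7)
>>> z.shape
(5, 3)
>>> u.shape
(13, 5, 7)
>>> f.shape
(7, 3)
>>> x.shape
(3, 2)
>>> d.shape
(7, 7)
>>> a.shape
(2, 5, 5, 3)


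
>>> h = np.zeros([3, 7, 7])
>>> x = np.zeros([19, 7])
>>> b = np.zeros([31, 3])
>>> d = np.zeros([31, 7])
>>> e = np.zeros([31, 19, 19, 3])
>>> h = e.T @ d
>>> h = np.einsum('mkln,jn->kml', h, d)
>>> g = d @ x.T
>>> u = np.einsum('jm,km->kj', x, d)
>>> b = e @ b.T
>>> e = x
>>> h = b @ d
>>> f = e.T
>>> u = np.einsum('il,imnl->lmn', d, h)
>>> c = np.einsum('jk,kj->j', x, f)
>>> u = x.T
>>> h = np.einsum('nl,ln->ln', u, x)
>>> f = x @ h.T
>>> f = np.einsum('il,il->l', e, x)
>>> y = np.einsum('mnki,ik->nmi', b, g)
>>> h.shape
(19, 7)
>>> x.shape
(19, 7)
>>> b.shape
(31, 19, 19, 31)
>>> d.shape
(31, 7)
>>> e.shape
(19, 7)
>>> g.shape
(31, 19)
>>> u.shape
(7, 19)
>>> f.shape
(7,)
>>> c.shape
(19,)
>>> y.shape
(19, 31, 31)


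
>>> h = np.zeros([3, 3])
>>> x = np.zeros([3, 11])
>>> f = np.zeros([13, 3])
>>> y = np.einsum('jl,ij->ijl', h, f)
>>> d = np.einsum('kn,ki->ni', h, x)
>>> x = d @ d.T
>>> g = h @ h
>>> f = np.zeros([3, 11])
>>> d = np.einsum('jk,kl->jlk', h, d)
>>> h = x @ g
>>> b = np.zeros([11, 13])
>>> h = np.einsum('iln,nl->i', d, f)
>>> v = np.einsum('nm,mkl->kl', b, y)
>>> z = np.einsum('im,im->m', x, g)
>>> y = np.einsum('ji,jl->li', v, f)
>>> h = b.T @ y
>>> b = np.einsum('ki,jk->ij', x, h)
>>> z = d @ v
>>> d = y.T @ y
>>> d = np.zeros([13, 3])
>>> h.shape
(13, 3)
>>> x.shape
(3, 3)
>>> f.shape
(3, 11)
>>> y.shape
(11, 3)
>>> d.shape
(13, 3)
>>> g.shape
(3, 3)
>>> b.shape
(3, 13)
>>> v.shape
(3, 3)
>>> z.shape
(3, 11, 3)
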